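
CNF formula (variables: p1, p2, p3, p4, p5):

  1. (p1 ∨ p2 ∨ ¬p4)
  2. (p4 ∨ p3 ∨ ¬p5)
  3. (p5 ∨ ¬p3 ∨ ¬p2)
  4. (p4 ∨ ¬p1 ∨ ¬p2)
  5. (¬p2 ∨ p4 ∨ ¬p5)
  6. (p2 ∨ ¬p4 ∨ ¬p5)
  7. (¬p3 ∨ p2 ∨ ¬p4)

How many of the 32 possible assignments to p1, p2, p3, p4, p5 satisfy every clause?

14

Split on p2, then p4.
  p2=1, p4=1: p1 free; 3 ways for (p3,p5) × 2^1 = 6.
  p2=1, p4=0: remaining (p1,p3,p5) ∈ {(0,0,0)} — 1.
  p2=0, p4=1: remaining (p1,p3,p5) ∈ {(1,0,0)} — 1.
  p2=0, p4=0: p1 free; 3 ways for (p3,p5) × 2^1 = 6.
Total: 6 + 1 + 1 + 6 = 14.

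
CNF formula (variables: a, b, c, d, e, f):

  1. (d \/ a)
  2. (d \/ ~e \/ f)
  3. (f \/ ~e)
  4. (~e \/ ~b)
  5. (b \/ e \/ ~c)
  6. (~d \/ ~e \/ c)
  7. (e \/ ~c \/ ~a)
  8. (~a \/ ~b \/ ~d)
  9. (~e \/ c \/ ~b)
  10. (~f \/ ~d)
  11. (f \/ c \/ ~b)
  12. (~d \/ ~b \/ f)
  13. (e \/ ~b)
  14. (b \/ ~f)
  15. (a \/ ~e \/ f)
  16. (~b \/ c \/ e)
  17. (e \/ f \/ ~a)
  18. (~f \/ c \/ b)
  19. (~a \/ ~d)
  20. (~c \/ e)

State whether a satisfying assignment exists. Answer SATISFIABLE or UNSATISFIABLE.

Try a = False.
  then d is forced to True.
  then f is forced to False.
  then e is forced to False.
  then b is forced to False.
  then c is forced to False.
Every clause has at least one true literal under this assignment.
So a=F  b=F  c=F  d=T  e=F  f=F is a satisfying assignment.

SATISFIABLE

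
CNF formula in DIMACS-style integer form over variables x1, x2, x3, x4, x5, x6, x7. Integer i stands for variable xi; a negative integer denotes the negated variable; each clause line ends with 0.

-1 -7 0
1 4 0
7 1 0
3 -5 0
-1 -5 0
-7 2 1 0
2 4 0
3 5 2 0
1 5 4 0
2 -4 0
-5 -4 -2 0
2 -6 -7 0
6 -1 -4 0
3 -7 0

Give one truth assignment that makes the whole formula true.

x1=True, x2=True, x3=True, x4=True, x5=False, x6=True, x7=False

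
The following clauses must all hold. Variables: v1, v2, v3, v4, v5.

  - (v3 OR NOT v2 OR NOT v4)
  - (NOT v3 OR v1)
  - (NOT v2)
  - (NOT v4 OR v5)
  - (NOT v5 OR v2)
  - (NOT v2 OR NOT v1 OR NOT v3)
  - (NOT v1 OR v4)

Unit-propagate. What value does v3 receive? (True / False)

False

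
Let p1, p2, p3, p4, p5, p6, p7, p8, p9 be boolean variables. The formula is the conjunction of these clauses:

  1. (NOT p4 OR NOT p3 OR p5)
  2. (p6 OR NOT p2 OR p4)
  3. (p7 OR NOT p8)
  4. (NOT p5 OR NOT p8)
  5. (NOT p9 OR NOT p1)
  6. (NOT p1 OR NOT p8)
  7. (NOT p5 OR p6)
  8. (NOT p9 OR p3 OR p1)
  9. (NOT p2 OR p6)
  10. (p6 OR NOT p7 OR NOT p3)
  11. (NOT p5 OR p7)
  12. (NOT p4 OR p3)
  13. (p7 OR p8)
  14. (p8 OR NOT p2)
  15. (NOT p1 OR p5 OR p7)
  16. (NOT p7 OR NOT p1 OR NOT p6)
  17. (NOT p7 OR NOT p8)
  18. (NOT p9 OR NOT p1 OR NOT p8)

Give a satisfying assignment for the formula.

p2 occurs only negated in the remaining clauses — set p2 = False.
p9 occurs only negated in the remaining clauses — set p9 = False.
Set p1 = False and propagate.
Branch on p3: take p3 = True.
The remaining clauses are satisfied by p4 = False, p5 = False, p6 = True, p7 = True, p8 = False.
Check each clause:
  1. (p5 OR NOT p4 OR NOT p3) — NOT p4 is true.
  2. (NOT p2 OR p6 OR p4) — p6 is true.
  3. (p7 OR NOT p8) — NOT p8 is true.
  4. (NOT p8 OR NOT p5) — NOT p8 is true.
  5. (NOT p9 OR NOT p1) — NOT p1 is true.
  6. (NOT p1 OR NOT p8) — NOT p8 is true.
  7. (p6 OR NOT p5) — NOT p5 is true.
  8. (p1 OR p3 OR NOT p9) — p3 is true.
  9. (p6 OR NOT p2) — NOT p2 is true.
  10. (NOT p3 OR NOT p7 OR p6) — p6 is true.
  11. (NOT p5 OR p7) — NOT p5 is true.
  12. (NOT p4 OR p3) — p3 is true.
  13. (p8 OR p7) — p7 is true.
  14. (p8 OR NOT p2) — NOT p2 is true.
  15. (p5 OR NOT p1 OR p7) — NOT p1 is true.
  16. (NOT p7 OR NOT p6 OR NOT p1) — NOT p1 is true.
  17. (NOT p7 OR NOT p8) — NOT p8 is true.
  18. (NOT p9 OR NOT p8 OR NOT p1) — NOT p8 is true.

p1 = False, p2 = False, p3 = True, p4 = False, p5 = False, p6 = True, p7 = True, p8 = False, p9 = False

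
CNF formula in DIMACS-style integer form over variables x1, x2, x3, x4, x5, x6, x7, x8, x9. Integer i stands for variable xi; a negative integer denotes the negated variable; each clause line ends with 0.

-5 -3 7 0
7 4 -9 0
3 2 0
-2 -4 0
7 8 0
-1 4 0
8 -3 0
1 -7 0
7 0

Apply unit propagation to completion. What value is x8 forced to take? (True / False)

True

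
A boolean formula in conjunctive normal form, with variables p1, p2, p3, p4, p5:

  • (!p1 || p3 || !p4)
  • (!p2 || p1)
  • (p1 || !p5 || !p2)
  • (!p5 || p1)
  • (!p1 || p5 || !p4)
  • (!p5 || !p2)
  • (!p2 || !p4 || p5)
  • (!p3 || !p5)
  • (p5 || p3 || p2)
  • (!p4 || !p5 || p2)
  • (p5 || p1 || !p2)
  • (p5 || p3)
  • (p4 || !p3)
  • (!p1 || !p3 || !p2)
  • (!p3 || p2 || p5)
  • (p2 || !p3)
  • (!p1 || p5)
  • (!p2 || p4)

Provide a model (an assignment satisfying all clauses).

p1=T, p2=F, p3=F, p4=F, p5=T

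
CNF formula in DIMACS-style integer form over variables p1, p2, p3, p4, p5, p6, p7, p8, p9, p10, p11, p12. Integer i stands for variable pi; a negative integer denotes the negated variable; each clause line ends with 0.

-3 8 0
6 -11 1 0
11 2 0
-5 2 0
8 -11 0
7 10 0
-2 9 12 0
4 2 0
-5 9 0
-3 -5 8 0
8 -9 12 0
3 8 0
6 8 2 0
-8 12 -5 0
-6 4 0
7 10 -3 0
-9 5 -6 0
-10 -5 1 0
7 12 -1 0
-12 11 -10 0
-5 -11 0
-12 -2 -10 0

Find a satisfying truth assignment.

p1=True, p2=True, p3=True, p4=True, p5=False, p6=True, p7=True, p8=True, p9=False, p10=False, p11=False, p12=True

Check each clause:
  1. (p8 OR NOT p3) — p8 is true.
  2. (p1 OR NOT p11 OR p6) — p1 is true.
  3. (p11 OR p2) — p2 is true.
  4. (NOT p5 OR p2) — p2 is true.
  5. (p8 OR NOT p11) — p8 is true.
  6. (p7 OR p10) — p7 is true.
  7. (NOT p2 OR p9 OR p12) — p12 is true.
  8. (p4 OR p2) — p2 is true.
  9. (NOT p5 OR p9) — NOT p5 is true.
  10. (p8 OR NOT p3 OR NOT p5) — p8 is true.
  11. (NOT p9 OR p12 OR p8) — p8 is true.
  12. (p3 OR p8) — p8 is true.
  13. (p2 OR p8 OR p6) — p8 is true.
  14. (NOT p8 OR p12 OR NOT p5) — NOT p5 is true.
  15. (NOT p6 OR p4) — p4 is true.
  16. (NOT p3 OR p10 OR p7) — p7 is true.
  17. (p5 OR NOT p6 OR NOT p9) — NOT p9 is true.
  18. (NOT p5 OR p1 OR NOT p10) — p1 is true.
  19. (p7 OR NOT p1 OR p12) — p12 is true.
  20. (p11 OR NOT p10 OR NOT p12) — NOT p10 is true.
  21. (NOT p11 OR NOT p5) — NOT p5 is true.
  22. (NOT p2 OR NOT p12 OR NOT p10) — NOT p10 is true.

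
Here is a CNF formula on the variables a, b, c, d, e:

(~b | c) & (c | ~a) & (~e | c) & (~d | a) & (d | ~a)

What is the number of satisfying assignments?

9

Case analysis on a and c:
  a=T, c=T: remaining (b,d,e) ∈ {(F,T,F); (F,T,T); (T,T,F); (T,T,T)} — 4.
  a=T, c=F: a clause becomes empty — 0.
  a=F, c=T: remaining (b,d,e) ∈ {(F,F,F); (F,F,T); (T,F,F); (T,F,T)} — 4.
  a=F, c=F: remaining (b,d,e) ∈ {(F,F,F)} — 1.
Total: 4 + 0 + 4 + 1 = 9.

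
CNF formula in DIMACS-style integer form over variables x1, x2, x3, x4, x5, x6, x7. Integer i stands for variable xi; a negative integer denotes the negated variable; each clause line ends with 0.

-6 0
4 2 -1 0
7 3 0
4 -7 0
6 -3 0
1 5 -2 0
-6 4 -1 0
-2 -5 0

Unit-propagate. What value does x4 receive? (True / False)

True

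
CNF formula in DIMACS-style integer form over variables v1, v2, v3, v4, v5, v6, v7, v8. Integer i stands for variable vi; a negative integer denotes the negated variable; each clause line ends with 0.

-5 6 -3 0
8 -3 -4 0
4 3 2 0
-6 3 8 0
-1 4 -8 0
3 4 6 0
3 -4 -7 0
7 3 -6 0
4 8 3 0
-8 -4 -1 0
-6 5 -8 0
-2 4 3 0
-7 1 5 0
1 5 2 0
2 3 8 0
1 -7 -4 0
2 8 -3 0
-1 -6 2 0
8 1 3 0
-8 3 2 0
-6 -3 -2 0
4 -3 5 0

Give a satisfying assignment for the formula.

v1=True, v2=True, v3=False, v4=True, v5=True, v6=False, v7=False, v8=False

Check each clause:
  1. (¬v5 ∨ v6 ∨ ¬v3) — ¬v3 is true.
  2. (¬v4 ∨ v8 ∨ ¬v3) — ¬v3 is true.
  3. (v4 ∨ v3 ∨ v2) — v2 is true.
  4. (v8 ∨ ¬v6 ∨ v3) — ¬v6 is true.
  5. (v4 ∨ ¬v1 ∨ ¬v8) — ¬v8 is true.
  6. (v4 ∨ v6 ∨ v3) — v4 is true.
  7. (¬v7 ∨ ¬v4 ∨ v3) — ¬v7 is true.
  8. (v3 ∨ v7 ∨ ¬v6) — ¬v6 is true.
  9. (v3 ∨ v4 ∨ v8) — v4 is true.
  10. (¬v1 ∨ ¬v4 ∨ ¬v8) — ¬v8 is true.
  11. (¬v8 ∨ v5 ∨ ¬v6) — ¬v8 is true.
  12. (v3 ∨ v4 ∨ ¬v2) — v4 is true.
  13. (¬v7 ∨ v1 ∨ v5) — ¬v7 is true.
  14. (v2 ∨ v5 ∨ v1) — v1 is true.
  15. (v8 ∨ v2 ∨ v3) — v2 is true.
  16. (¬v4 ∨ ¬v7 ∨ v1) — v1 is true.
  17. (v8 ∨ v2 ∨ ¬v3) — v2 is true.
  18. (¬v6 ∨ v2 ∨ ¬v1) — v2 is true.
  19. (v8 ∨ v1 ∨ v3) — v1 is true.
  20. (¬v8 ∨ v3 ∨ v2) — ¬v8 is true.
  21. (¬v6 ∨ ¬v3 ∨ ¬v2) — ¬v6 is true.
  22. (¬v3 ∨ v5 ∨ v4) — ¬v3 is true.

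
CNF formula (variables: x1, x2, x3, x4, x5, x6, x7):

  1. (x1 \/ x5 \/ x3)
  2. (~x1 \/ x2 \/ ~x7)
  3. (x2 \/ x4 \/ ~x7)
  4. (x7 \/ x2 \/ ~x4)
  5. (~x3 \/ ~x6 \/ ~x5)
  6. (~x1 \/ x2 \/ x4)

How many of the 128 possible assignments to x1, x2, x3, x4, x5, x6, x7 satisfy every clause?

58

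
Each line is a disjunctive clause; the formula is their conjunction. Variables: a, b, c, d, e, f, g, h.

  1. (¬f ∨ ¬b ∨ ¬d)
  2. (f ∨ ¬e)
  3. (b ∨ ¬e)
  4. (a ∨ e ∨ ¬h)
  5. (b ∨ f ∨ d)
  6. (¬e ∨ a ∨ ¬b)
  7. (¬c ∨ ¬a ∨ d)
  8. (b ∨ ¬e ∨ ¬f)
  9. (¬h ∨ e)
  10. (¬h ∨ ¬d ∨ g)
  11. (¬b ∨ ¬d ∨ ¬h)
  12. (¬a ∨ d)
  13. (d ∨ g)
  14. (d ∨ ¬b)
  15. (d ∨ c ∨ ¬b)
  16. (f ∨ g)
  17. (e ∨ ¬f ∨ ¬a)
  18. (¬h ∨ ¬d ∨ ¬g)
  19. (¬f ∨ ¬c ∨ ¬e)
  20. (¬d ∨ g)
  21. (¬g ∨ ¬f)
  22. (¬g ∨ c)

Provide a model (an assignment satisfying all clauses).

a = True, b = False, c = True, d = True, e = False, f = False, g = True, h = False

Check each clause:
  1. (¬f ∨ ¬b ∨ ¬d) — ¬f is true.
  2. (¬e ∨ f) — ¬e is true.
  3. (b ∨ ¬e) — ¬e is true.
  4. (a ∨ ¬h ∨ e) — ¬h is true.
  5. (b ∨ d ∨ f) — d is true.
  6. (a ∨ ¬b ∨ ¬e) — a is true.
  7. (d ∨ ¬c ∨ ¬a) — d is true.
  8. (¬e ∨ ¬f ∨ b) — ¬f is true.
  9. (¬h ∨ e) — ¬h is true.
  10. (¬h ∨ g ∨ ¬d) — ¬h is true.
  11. (¬h ∨ ¬d ∨ ¬b) — ¬h is true.
  12. (d ∨ ¬a) — d is true.
  13. (d ∨ g) — d is true.
  14. (d ∨ ¬b) — d is true.
  15. (¬b ∨ c ∨ d) — c is true.
  16. (f ∨ g) — g is true.
  17. (¬a ∨ ¬f ∨ e) — ¬f is true.
  18. (¬g ∨ ¬h ∨ ¬d) — ¬h is true.
  19. (¬f ∨ ¬e ∨ ¬c) — ¬f is true.
  20. (g ∨ ¬d) — g is true.
  21. (¬f ∨ ¬g) — ¬f is true.
  22. (c ∨ ¬g) — c is true.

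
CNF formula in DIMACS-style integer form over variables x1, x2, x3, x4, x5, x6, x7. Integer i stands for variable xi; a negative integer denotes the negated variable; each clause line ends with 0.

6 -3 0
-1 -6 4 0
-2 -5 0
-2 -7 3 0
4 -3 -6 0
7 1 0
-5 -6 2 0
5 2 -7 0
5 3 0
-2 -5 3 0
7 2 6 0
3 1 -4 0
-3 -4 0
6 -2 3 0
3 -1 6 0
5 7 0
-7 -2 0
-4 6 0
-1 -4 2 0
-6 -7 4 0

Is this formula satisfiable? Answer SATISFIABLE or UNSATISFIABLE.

SATISFIABLE

Set x1 = False and propagate.
  then x7 is forced to True.
  then x2 is forced to False.
  then x5 is forced to True.
  then x6 is forced to False.
  then x3 is forced to False.
  then x4 is forced to False.
So x1=F, x2=F, x3=F, x4=F, x5=T, x6=F, x7=T is a satisfying assignment.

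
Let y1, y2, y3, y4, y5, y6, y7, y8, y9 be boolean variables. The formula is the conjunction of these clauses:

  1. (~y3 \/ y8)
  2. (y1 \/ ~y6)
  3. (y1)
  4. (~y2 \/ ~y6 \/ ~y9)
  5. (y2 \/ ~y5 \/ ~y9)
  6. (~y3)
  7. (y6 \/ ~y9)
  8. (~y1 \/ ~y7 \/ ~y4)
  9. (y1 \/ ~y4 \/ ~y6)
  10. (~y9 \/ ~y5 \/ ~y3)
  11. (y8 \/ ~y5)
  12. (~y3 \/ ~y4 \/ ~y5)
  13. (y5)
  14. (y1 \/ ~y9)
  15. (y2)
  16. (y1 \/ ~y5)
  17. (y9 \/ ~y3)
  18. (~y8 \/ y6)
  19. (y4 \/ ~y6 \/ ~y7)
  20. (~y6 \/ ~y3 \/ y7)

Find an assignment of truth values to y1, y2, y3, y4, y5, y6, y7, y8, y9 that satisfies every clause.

The clause (y1) is unit: y1 must be True.
The clause (~y3) is unit: y3 must be False.
Unit propagation: (y5) forces y5 = True.
(y8) is a unit clause, so y8 = True.
(y2) is a unit clause, so y2 = True.
Unit propagation: (y6) forces y6 = True.
The clause (~y9) is unit: y9 must be False.
Pure literal: y7 appears only negated; assign y7 = False.
y4 is now unconstrained; take y4 = False.

y1=True, y2=True, y3=False, y4=False, y5=True, y6=True, y7=False, y8=True, y9=False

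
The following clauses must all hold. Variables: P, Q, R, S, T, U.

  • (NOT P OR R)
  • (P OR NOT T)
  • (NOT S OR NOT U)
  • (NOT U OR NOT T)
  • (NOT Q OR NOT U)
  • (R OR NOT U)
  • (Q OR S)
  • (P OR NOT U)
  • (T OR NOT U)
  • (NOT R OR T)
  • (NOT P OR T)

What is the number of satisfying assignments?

6

Satisfying assignments:
  P=0 Q=0 R=0 S=1 T=0 U=0
  P=0 Q=1 R=0 S=0 T=0 U=0
  P=0 Q=1 R=0 S=1 T=0 U=0
  P=1 Q=0 R=1 S=1 T=1 U=0
  P=1 Q=1 R=1 S=0 T=1 U=0
  P=1 Q=1 R=1 S=1 T=1 U=0
That's 6 in total.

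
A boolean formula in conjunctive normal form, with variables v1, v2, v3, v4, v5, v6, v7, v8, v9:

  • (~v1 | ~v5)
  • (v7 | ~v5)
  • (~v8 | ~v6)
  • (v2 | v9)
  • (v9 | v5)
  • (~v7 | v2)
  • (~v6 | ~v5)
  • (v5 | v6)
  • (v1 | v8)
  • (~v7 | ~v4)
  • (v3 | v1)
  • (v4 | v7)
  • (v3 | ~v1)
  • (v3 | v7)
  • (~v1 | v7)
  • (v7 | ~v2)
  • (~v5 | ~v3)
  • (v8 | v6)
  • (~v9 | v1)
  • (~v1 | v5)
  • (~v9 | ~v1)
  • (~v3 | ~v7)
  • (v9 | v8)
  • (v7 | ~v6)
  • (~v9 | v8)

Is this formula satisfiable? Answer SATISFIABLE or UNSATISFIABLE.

v7 = True:
  propagation gives v2=True, v4=False, v3=False, v1=True; an empty clause results — contradiction.
v7 = False:
  propagation gives v5=False, v9=True, v6=True; an empty clause results — contradiction.
Every branch closes, so no satisfying assignment exists.

UNSATISFIABLE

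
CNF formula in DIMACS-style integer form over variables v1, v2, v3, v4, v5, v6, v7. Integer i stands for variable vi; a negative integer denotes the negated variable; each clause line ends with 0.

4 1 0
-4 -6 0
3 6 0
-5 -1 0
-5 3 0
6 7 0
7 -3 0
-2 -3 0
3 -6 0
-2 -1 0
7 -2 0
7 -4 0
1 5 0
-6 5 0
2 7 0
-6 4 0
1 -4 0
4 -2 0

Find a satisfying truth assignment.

v1 = 1, v2 = 0, v3 = 1, v4 = 0, v5 = 0, v6 = 0, v7 = 1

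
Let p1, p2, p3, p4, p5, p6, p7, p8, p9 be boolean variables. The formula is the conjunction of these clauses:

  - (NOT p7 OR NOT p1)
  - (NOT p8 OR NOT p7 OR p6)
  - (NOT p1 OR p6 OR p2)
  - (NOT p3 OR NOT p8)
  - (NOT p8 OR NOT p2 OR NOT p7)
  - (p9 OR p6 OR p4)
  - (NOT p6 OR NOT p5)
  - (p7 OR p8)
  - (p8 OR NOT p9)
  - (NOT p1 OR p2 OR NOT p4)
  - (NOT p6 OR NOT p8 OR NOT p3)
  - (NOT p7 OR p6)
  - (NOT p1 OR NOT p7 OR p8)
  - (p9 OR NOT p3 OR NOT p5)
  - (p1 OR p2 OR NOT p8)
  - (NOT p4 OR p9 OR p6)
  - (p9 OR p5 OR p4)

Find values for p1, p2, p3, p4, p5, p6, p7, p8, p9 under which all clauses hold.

p1=F, p2=T, p3=F, p4=T, p5=F, p6=T, p7=F, p8=T, p9=T

Check each clause:
  1. (NOT p1 OR NOT p7) — NOT p7 is true.
  2. (NOT p7 OR p6 OR NOT p8) — NOT p7 is true.
  3. (p2 OR p6 OR NOT p1) — p2 is true.
  4. (NOT p3 OR NOT p8) — NOT p3 is true.
  5. (NOT p7 OR NOT p2 OR NOT p8) — NOT p7 is true.
  6. (p6 OR p4 OR p9) — p9 is true.
  7. (NOT p5 OR NOT p6) — NOT p5 is true.
  8. (p8 OR p7) — p8 is true.
  9. (NOT p9 OR p8) — p8 is true.
  10. (NOT p4 OR NOT p1 OR p2) — p2 is true.
  11. (NOT p3 OR NOT p8 OR NOT p6) — NOT p3 is true.
  12. (p6 OR NOT p7) — NOT p7 is true.
  13. (NOT p1 OR NOT p7 OR p8) — p8 is true.
  14. (p9 OR NOT p3 OR NOT p5) — p9 is true.
  15. (p2 OR p1 OR NOT p8) — p2 is true.
  16. (p9 OR NOT p4 OR p6) — p9 is true.
  17. (p4 OR p9 OR p5) — p9 is true.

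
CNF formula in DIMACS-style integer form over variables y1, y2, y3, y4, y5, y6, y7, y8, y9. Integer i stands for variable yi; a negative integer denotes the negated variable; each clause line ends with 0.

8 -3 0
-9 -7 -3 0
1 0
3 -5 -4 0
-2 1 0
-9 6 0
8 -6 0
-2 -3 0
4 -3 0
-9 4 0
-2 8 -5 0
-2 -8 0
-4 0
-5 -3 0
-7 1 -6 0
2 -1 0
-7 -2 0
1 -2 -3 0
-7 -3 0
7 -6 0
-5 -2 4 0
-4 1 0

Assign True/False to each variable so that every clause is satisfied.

y1 = 1, y2 = 1, y3 = 0, y4 = 0, y5 = 0, y6 = 0, y7 = 0, y8 = 0, y9 = 0

(y1) is a unit clause, so y1 = True.
The clause (~y4) is unit: y4 must be False.
(~y3) is a unit clause, so y3 = False.
The clause (~y9) is unit: y9 must be False.
Unit propagation: (y2) forces y2 = True.
Unit propagation: (~y8) forces y8 = False.
(~y6) is a unit clause, so y6 = False.
The clause (~y5) is unit: y5 must be False.
(~y7) is a unit clause, so y7 = False.
Every clause has at least one true literal under this assignment.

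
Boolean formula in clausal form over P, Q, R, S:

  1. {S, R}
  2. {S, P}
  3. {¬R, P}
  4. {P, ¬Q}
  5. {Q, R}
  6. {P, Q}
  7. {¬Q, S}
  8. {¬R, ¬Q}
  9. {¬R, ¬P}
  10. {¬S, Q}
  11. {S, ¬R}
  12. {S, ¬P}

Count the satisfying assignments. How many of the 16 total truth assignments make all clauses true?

The models are:
  P=T Q=T R=F S=T
That's 1 in total.

1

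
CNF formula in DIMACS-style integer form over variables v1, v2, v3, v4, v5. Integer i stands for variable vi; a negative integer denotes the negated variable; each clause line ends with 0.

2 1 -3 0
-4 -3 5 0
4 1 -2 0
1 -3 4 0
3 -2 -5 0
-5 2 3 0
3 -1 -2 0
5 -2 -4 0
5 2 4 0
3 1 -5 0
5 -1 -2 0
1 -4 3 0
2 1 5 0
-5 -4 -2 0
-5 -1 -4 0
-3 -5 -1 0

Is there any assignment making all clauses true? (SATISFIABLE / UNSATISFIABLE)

SATISFIABLE

Try v1 = True.
Branch on v2: take v2 = False.
The remaining clauses are satisfied by v3 = False, v4 = True, v5 = False.
So v1=T, v2=F, v3=F, v4=T, v5=F is a satisfying assignment.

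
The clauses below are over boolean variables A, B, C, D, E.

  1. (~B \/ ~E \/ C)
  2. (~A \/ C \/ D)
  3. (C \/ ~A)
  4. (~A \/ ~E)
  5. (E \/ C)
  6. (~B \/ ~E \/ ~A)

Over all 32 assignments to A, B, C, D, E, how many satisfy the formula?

14

Case analysis on A and C:
  A=1, C=1: remaining (B,D,E) ∈ {(0,0,0); (0,1,0); (1,0,0); (1,1,0)} — 4.
  A=1, C=0: a clause becomes empty — 0.
  A=0, C=1: B, D, E free → 2^3 = 8.
  A=0, C=0: remaining (B,D,E) ∈ {(0,0,1); (0,1,1)} — 2.
Total: 4 + 0 + 8 + 2 = 14.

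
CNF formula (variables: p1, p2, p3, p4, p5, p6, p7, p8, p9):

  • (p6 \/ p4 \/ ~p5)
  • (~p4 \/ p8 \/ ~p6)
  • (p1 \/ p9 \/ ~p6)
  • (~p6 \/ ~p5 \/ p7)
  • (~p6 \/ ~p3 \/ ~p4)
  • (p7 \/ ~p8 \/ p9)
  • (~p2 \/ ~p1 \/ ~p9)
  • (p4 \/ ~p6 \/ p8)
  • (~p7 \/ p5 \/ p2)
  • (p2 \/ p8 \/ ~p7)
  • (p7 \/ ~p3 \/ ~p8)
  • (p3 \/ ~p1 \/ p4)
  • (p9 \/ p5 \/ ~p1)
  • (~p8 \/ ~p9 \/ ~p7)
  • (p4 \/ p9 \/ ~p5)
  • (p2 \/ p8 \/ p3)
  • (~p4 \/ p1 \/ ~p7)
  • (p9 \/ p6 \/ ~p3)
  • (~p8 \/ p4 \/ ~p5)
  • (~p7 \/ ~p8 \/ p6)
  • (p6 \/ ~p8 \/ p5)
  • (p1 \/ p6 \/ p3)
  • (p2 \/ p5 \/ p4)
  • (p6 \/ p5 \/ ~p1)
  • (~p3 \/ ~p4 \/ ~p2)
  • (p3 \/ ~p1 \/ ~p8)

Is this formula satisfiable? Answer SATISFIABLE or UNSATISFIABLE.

SATISFIABLE

Branch on p1: take p1 = True.
Branch on p2: take p2 = False.
For the remaining variables, p3 = True, p4 = True, p5 = True, p6 = False, p7 = False, p8 = False, p9 = True works.
So p1=1  p2=0  p3=1  p4=1  p5=1  p6=0  p7=0  p8=0  p9=1 is a satisfying assignment.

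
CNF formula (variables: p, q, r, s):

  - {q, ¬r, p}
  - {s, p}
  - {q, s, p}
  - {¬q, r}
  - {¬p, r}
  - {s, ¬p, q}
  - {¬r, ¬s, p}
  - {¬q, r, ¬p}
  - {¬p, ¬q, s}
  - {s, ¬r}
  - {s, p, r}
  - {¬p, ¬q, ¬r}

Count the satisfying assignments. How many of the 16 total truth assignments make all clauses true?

2

Satisfying assignments:
  p=F q=F r=F s=T
  p=T q=F r=T s=T
Count: 2.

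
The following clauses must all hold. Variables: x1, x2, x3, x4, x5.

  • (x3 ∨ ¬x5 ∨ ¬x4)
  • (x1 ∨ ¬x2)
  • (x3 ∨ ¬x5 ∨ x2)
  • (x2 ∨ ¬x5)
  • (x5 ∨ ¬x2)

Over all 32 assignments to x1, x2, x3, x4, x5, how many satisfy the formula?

11

Split on x2, then x5.
  x2=T, x5=T: remaining (x1,x3,x4) ∈ {(T,F,F); (T,T,F); (T,T,T)} — 3.
  x2=T, x5=F: a clause becomes empty — 0.
  x2=F, x5=T: a clause becomes empty — 0.
  x2=F, x5=F: x1, x3, x4 free → 2^3 = 8.
Total: 3 + 0 + 0 + 8 = 11.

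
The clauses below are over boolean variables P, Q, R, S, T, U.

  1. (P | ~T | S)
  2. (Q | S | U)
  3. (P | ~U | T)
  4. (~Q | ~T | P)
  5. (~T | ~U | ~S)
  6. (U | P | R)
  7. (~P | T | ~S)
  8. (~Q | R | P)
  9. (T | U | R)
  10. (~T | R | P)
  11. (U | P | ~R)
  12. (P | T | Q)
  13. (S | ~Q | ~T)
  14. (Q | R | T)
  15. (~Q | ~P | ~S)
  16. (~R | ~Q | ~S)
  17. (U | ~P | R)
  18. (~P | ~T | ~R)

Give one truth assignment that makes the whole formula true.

P = T, Q = T, R = F, S = F, T = F, U = T

Check each clause:
  1. (~T | S | P) — P is true.
  2. (Q | U | S) — Q is true.
  3. (~U | T | P) — P is true.
  4. (~Q | P | ~T) — P is true.
  5. (~U | ~T | ~S) — ~T is true.
  6. (R | P | U) — P is true.
  7. (T | ~S | ~P) — ~S is true.
  8. (~Q | R | P) — P is true.
  9. (R | U | T) — U is true.
  10. (~T | R | P) — P is true.
  11. (~R | U | P) — P is true.
  12. (Q | P | T) — P is true.
  13. (~Q | S | ~T) — ~T is true.
  14. (T | Q | R) — Q is true.
  15. (~P | ~Q | ~S) — ~S is true.
  16. (~Q | ~S | ~R) — ~S is true.
  17. (~P | U | R) — U is true.
  18. (~T | ~P | ~R) — ~T is true.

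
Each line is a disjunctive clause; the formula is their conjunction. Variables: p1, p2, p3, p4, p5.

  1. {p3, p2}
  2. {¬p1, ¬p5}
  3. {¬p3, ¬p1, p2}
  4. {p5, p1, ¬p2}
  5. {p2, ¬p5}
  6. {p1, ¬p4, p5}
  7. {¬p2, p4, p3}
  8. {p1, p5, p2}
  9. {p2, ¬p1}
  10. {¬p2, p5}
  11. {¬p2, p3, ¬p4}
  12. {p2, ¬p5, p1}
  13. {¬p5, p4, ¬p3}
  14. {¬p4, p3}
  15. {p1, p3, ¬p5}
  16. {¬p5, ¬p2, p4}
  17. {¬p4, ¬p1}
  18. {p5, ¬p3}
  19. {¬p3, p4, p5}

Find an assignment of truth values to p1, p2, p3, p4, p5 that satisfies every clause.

p1 = F, p2 = T, p3 = T, p4 = T, p5 = T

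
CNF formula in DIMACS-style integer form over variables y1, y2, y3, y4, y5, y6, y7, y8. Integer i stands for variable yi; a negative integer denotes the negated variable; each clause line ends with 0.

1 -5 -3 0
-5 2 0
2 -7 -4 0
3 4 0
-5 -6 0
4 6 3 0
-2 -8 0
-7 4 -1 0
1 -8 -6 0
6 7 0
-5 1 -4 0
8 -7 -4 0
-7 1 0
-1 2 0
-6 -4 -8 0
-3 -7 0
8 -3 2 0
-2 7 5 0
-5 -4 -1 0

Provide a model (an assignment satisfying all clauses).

y1=False, y2=False, y3=False, y4=True, y5=False, y6=True, y7=False, y8=False

Branch on y1: take y1 = False.
  then y7 is forced to False.
  then y6 is forced to True.
  then y5 is forced to False.
  then y8 is forced to False.
  then y2 is forced to False.
  then y3 is forced to False.
  then y4 is forced to True.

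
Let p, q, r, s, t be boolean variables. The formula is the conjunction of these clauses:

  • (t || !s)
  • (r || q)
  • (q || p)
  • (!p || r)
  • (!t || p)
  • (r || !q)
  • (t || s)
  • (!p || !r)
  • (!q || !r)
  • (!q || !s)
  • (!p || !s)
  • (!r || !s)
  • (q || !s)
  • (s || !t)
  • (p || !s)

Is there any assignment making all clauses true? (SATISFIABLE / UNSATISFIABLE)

s = True:
  propagation gives t=True, p=True; an empty clause results — contradiction.
s = False:
  propagation gives t=True; an empty clause results — contradiction.
Every branch closes, so no satisfying assignment exists.

UNSATISFIABLE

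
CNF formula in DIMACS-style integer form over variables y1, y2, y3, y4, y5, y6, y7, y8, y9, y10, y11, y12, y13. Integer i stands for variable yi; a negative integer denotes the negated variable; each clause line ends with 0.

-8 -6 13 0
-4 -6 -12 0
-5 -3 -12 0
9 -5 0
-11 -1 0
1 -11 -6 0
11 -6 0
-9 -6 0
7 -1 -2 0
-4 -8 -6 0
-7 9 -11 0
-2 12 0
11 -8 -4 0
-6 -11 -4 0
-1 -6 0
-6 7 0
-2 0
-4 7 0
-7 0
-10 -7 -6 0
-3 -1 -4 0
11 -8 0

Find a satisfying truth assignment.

y1 = 0, y2 = 0, y3 = 0, y4 = 0, y5 = 1, y6 = 0, y7 = 0, y8 = 1, y9 = 1, y10 = 0, y11 = 1, y12 = 0, y13 = 1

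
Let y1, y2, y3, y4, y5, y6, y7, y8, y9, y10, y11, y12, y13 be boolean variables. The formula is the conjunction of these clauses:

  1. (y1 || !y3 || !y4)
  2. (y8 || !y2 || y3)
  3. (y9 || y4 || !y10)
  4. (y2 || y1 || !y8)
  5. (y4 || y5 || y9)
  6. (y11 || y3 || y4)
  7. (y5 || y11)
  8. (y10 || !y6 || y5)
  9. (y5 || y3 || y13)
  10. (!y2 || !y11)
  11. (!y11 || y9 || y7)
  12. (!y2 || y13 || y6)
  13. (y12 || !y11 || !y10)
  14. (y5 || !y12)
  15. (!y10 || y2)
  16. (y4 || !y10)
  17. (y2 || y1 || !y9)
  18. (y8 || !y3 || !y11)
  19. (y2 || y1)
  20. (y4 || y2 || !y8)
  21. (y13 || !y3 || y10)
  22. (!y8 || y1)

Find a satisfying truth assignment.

y1 occurs only positively in the remaining clauses — set y1 = True.
y5 occurs only positively in the remaining clauses — set y5 = True.
Try y2 = False.
  then y10 is forced to False.
The remaining clauses are satisfied by y3 = False, y4 = True, y6 = False, y7 = True, y8 = False, y9 = True, y11 = False, y12 = False, y13 = True.

y1 = 1  y2 = 0  y3 = 0  y4 = 1  y5 = 1  y6 = 0  y7 = 1  y8 = 0  y9 = 1  y10 = 0  y11 = 0  y12 = 0  y13 = 1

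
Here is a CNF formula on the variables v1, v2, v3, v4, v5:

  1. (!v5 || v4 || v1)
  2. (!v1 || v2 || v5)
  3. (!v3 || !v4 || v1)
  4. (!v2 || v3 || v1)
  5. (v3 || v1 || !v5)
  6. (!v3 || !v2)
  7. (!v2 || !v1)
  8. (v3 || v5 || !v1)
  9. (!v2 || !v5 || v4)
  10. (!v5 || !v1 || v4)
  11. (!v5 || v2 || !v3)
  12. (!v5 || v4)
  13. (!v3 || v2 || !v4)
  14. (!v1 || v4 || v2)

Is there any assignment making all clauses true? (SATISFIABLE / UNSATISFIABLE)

Try v1 = True.
  then v2 is forced to False.
  then v5 is forced to True.
  then v4 is forced to True.
  then v3 is forced to False.
So v1=T, v2=F, v3=F, v4=T, v5=T is a satisfying assignment.

SATISFIABLE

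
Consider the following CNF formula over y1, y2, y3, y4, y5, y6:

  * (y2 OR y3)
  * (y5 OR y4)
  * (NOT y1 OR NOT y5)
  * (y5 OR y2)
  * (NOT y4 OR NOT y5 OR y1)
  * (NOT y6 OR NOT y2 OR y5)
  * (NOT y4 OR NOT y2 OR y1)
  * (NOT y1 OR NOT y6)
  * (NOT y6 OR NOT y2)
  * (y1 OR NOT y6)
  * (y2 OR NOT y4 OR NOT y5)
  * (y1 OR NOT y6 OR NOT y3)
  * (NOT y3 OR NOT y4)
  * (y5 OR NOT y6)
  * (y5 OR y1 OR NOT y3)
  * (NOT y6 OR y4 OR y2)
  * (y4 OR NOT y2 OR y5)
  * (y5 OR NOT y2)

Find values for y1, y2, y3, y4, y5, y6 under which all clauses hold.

y6 occurs only negated in the remaining clauses — set y6 = False.
Branch on y1: take y1 = False.
The remaining clauses are satisfied by y2 = True, y3 = False, y4 = False, y5 = True.

y1 = False, y2 = True, y3 = False, y4 = False, y5 = True, y6 = False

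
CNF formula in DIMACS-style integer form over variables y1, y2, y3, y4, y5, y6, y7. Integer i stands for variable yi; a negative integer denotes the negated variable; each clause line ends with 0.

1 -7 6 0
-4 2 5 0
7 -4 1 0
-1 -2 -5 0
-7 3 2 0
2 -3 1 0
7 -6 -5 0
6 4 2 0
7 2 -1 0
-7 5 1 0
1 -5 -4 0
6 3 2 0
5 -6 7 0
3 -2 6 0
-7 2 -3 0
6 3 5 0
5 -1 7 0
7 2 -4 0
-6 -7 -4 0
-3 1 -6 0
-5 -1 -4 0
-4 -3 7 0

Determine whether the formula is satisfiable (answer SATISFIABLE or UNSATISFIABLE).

Branch on y1: take y1 = True.
Branch on y2: take y2 = True.
  then y5 is forced to False.
  then y7 is forced to True.
The remaining clauses are satisfied by y3 = True, y4 = True, y6 = False.
So y1=T  y2=T  y3=T  y4=T  y5=F  y6=F  y7=T is a satisfying assignment.

SATISFIABLE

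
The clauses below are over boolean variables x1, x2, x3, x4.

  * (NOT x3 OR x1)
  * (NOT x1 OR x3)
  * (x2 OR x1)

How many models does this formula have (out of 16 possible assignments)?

6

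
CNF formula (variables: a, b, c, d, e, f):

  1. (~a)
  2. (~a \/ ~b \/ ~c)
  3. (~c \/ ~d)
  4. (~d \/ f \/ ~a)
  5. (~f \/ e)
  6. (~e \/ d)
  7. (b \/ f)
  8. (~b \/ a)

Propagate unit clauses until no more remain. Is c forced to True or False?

False

Unit clause (~a) sets a = False.
(~b \/ a) with a = False leaves only ~b, so b = False.
From (f \/ b) and b = False: f = True.
(e \/ ~f) with f = True leaves only e, so e = True.
In (~e \/ d), ~e is now false; d must hold, so d = True.
(~d \/ ~c): since d = True, the clause reduces to (~c). c = False.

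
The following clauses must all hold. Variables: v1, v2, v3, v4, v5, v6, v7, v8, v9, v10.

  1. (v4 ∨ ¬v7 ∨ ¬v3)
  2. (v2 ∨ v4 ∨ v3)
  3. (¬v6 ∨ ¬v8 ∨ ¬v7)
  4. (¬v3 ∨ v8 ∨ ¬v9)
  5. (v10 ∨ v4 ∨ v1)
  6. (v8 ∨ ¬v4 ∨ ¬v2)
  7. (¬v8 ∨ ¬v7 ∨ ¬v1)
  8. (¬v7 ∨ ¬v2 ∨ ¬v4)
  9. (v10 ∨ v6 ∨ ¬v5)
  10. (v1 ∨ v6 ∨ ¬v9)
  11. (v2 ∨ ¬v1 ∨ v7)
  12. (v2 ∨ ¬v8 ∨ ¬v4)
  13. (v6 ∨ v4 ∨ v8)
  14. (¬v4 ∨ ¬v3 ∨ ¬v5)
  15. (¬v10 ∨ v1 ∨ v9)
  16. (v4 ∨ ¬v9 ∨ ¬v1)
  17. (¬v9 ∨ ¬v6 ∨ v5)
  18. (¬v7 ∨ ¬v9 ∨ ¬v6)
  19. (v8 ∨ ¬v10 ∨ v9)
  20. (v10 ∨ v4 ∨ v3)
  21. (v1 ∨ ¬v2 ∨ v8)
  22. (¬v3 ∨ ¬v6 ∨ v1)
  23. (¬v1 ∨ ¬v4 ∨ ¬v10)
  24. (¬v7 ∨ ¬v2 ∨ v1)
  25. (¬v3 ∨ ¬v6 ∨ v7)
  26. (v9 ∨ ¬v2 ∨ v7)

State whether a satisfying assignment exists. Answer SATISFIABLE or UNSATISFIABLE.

SATISFIABLE

Set v1 = True and propagate.
Set v2 = True and propagate.
The remaining clauses are satisfied by v3 = True, v4 = True, v5 = False, v6 = False, v7 = False, v8 = True, v9 = True, v10 = False.
So v1=T, v2=T, v3=T, v4=T, v5=F, v6=F, v7=F, v8=T, v9=T, v10=F is a satisfying assignment.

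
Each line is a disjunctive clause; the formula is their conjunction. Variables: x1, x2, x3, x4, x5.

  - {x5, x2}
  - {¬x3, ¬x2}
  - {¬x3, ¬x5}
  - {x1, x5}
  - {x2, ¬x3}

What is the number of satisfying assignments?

10

Case analysis on x2 and x3:
  x2=T, x3=T: a clause becomes empty — 0.
  x2=T, x3=F: x4 free; 3 ways for (x1,x5) × 2^1 = 6.
  x2=F, x3=T: a clause becomes empty — 0.
  x2=F, x3=F: remaining (x1,x4,x5) ∈ {(F,F,T); (F,T,T); (T,F,T); (T,T,T)} — 4.
Total: 0 + 6 + 0 + 4 = 10.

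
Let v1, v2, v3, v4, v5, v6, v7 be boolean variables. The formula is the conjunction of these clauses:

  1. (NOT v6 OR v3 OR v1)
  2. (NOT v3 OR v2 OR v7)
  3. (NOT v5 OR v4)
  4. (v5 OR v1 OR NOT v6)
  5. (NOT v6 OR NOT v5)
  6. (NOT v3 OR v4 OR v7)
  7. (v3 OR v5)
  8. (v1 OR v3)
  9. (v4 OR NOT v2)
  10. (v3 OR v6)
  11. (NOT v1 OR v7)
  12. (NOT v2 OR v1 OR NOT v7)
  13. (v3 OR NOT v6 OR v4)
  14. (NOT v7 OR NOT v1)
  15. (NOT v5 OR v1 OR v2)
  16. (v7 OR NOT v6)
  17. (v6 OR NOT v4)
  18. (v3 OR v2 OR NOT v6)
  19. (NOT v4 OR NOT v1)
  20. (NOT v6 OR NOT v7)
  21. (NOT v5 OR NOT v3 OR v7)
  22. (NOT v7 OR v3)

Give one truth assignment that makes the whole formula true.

v1 = F  v2 = F  v3 = T  v4 = F  v5 = F  v6 = F  v7 = T

Check each clause:
  1. (v1 OR NOT v6 OR v3) — NOT v6 is true.
  2. (NOT v3 OR v2 OR v7) — v7 is true.
  3. (v4 OR NOT v5) — NOT v5 is true.
  4. (v5 OR v1 OR NOT v6) — NOT v6 is true.
  5. (NOT v5 OR NOT v6) — NOT v6 is true.
  6. (NOT v3 OR v7 OR v4) — v7 is true.
  7. (v5 OR v3) — v3 is true.
  8. (v1 OR v3) — v3 is true.
  9. (v4 OR NOT v2) — NOT v2 is true.
  10. (v6 OR v3) — v3 is true.
  11. (NOT v1 OR v7) — NOT v1 is true.
  12. (v1 OR NOT v2 OR NOT v7) — NOT v2 is true.
  13. (v3 OR NOT v6 OR v4) — NOT v6 is true.
  14. (NOT v1 OR NOT v7) — NOT v1 is true.
  15. (NOT v5 OR v2 OR v1) — NOT v5 is true.
  16. (v7 OR NOT v6) — NOT v6 is true.
  17. (NOT v4 OR v6) — NOT v4 is true.
  18. (v3 OR v2 OR NOT v6) — v3 is true.
  19. (NOT v4 OR NOT v1) — NOT v4 is true.
  20. (NOT v7 OR NOT v6) — NOT v6 is true.
  21. (NOT v5 OR v7 OR NOT v3) — NOT v5 is true.
  22. (v3 OR NOT v7) — v3 is true.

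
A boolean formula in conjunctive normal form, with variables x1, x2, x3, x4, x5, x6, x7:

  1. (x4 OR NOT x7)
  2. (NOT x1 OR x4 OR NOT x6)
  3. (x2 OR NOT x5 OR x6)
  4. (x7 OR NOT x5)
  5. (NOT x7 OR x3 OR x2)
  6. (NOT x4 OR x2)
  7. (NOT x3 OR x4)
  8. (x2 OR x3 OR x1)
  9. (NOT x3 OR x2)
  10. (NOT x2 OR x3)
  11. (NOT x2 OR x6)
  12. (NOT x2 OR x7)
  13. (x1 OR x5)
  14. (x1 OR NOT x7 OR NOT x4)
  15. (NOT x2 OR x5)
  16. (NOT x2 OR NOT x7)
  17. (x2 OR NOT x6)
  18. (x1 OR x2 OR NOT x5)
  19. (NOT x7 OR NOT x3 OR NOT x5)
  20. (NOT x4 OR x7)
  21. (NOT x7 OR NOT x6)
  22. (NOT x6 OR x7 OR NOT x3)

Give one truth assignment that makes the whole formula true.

Branch on x1: take x1 = True.
Try x2 = False.
  then x4 is forced to False.
  then x7 is forced to False.
  then x6 is forced to False.
  then x5 is forced to False.
  then x3 is forced to False.

x1=T  x2=F  x3=F  x4=F  x5=F  x6=F  x7=F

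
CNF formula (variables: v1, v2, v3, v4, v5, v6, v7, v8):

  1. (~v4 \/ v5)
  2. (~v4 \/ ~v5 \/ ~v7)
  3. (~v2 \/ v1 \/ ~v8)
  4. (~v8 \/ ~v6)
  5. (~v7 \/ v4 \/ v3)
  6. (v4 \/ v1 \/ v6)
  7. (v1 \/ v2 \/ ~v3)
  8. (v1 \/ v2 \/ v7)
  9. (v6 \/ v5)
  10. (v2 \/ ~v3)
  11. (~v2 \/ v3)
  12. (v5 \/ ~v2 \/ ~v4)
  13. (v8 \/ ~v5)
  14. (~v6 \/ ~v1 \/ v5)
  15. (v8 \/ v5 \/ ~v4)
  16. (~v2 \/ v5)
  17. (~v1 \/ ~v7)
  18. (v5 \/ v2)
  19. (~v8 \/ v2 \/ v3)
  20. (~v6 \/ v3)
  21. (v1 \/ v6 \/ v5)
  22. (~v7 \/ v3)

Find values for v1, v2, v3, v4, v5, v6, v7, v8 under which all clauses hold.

v1=T  v2=T  v3=T  v4=T  v5=T  v6=F  v7=F  v8=T

Check each clause:
  1. (v5 \/ ~v4) — v5 is true.
  2. (~v5 \/ ~v7 \/ ~v4) — ~v7 is true.
  3. (v1 \/ ~v8 \/ ~v2) — v1 is true.
  4. (~v8 \/ ~v6) — ~v6 is true.
  5. (v4 \/ v3 \/ ~v7) — ~v7 is true.
  6. (v1 \/ v4 \/ v6) — v1 is true.
  7. (v1 \/ ~v3 \/ v2) — v1 is true.
  8. (v7 \/ v2 \/ v1) — v1 is true.
  9. (v6 \/ v5) — v5 is true.
  10. (v2 \/ ~v3) — v2 is true.
  11. (v3 \/ ~v2) — v3 is true.
  12. (v5 \/ ~v2 \/ ~v4) — v5 is true.
  13. (v8 \/ ~v5) — v8 is true.
  14. (~v6 \/ ~v1 \/ v5) — ~v6 is true.
  15. (v5 \/ ~v4 \/ v8) — v8 is true.
  16. (~v2 \/ v5) — v5 is true.
  17. (~v7 \/ ~v1) — ~v7 is true.
  18. (v5 \/ v2) — v2 is true.
  19. (~v8 \/ v3 \/ v2) — v2 is true.
  20. (v3 \/ ~v6) — ~v6 is true.
  21. (v6 \/ v1 \/ v5) — v1 is true.
  22. (v3 \/ ~v7) — ~v7 is true.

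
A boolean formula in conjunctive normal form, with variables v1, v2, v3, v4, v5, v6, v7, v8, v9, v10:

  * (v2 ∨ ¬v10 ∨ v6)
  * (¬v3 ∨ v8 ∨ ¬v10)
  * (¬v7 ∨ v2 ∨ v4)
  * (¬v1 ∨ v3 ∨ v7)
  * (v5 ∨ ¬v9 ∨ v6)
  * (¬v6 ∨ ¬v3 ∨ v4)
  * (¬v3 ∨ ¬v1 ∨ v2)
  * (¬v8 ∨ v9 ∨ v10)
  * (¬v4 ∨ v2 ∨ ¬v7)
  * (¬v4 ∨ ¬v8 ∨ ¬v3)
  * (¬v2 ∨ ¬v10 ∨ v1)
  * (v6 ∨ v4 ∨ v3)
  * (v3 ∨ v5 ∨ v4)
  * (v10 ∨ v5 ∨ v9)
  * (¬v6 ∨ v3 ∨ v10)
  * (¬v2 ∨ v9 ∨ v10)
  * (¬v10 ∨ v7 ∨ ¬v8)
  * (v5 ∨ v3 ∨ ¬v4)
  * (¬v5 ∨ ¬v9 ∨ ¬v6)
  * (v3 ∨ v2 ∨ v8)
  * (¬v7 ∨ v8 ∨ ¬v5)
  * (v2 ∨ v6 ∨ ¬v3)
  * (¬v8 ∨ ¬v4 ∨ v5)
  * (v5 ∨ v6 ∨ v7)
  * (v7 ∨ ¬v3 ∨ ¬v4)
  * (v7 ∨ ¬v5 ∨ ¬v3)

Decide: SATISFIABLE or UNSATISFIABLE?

Try v1 = False.
The remaining clauses are satisfied by v2 = True, v3 = False, v4 = True, v5 = True, v6 = False, v7 = True, v8 = True, v9 = True, v10 = False.
So v1 = False, v2 = True, v3 = False, v4 = True, v5 = True, v6 = False, v7 = True, v8 = True, v9 = True, v10 = False is a satisfying assignment.

SATISFIABLE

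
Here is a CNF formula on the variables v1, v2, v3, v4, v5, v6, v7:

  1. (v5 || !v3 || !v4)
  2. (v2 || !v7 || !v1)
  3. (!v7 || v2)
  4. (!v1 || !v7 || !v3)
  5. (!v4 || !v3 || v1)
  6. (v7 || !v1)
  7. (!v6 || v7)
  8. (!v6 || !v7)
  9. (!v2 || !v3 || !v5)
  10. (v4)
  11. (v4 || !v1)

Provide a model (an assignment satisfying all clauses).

v1=True, v2=True, v3=False, v4=True, v5=False, v6=False, v7=True

Unit propagation: (v4) forces v4 = True.
Pure literal: v3 appears only negated; assign v3 = False.
Pure literal: v6 appears only negated; assign v6 = False.
Branch on v1: take v1 = True.
  then v7 is forced to True.
  then v2 is forced to True.
v5 is now unconstrained; take v5 = False.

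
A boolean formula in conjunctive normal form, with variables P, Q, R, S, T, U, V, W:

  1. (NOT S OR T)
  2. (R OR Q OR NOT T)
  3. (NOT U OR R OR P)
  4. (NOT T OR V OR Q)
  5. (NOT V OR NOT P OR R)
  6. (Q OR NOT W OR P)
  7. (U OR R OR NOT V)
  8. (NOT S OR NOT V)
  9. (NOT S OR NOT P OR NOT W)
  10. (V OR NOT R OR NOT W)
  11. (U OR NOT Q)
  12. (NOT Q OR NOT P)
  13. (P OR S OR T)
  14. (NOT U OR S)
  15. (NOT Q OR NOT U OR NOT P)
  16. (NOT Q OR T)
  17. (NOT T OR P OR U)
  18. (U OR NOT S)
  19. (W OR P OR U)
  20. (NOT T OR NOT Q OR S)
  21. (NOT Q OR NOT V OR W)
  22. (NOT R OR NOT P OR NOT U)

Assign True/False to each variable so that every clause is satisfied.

Set P = False and propagate.
The remaining clauses are satisfied by Q = True, R = True, S = True, T = True, U = True, V = False, W = False.
Every clause has at least one true literal under this assignment.

P=False, Q=True, R=True, S=True, T=True, U=True, V=False, W=False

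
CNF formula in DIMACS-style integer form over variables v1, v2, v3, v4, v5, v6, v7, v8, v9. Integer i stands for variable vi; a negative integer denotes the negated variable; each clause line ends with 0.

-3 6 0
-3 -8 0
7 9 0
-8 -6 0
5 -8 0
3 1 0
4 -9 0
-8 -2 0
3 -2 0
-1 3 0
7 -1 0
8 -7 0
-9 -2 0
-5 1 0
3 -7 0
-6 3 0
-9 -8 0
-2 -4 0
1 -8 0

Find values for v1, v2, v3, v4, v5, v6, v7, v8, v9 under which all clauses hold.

v1 = F, v2 = F, v3 = T, v4 = T, v5 = F, v6 = T, v7 = F, v8 = F, v9 = T

Check each clause:
  1. (¬v3 ∨ v6) — v6 is true.
  2. (¬v8 ∨ ¬v3) — ¬v8 is true.
  3. (v7 ∨ v9) — v9 is true.
  4. (¬v8 ∨ ¬v6) — ¬v8 is true.
  5. (v5 ∨ ¬v8) — ¬v8 is true.
  6. (v3 ∨ v1) — v3 is true.
  7. (¬v9 ∨ v4) — v4 is true.
  8. (¬v8 ∨ ¬v2) — ¬v8 is true.
  9. (v3 ∨ ¬v2) — v3 is true.
  10. (v3 ∨ ¬v1) — v3 is true.
  11. (v7 ∨ ¬v1) — ¬v1 is true.
  12. (v8 ∨ ¬v7) — ¬v7 is true.
  13. (¬v2 ∨ ¬v9) — ¬v2 is true.
  14. (v1 ∨ ¬v5) — ¬v5 is true.
  15. (v3 ∨ ¬v7) — ¬v7 is true.
  16. (¬v6 ∨ v3) — v3 is true.
  17. (¬v8 ∨ ¬v9) — ¬v8 is true.
  18. (¬v4 ∨ ¬v2) — ¬v2 is true.
  19. (v1 ∨ ¬v8) — ¬v8 is true.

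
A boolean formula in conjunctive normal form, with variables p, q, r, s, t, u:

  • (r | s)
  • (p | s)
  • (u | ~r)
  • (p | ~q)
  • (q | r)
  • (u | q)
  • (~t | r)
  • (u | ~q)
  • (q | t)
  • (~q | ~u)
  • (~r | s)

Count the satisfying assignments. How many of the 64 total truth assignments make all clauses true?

2

The models are:
  p=0 q=0 r=1 s=1 t=1 u=1
  p=1 q=0 r=1 s=1 t=1 u=1
That's 2 in total.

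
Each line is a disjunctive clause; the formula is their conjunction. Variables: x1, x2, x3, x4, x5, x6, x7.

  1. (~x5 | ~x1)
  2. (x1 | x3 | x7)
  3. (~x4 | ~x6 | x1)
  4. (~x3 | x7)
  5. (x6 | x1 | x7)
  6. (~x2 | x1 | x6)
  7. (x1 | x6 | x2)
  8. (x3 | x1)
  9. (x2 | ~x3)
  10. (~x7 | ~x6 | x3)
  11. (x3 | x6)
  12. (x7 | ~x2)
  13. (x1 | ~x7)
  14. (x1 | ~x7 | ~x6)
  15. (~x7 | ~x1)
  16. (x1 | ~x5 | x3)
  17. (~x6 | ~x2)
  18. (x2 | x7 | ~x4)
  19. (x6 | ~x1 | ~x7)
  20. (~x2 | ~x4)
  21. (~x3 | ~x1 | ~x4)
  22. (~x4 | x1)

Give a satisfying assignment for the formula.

x1 = T, x2 = F, x3 = F, x4 = F, x5 = F, x6 = T, x7 = F

Pure literal: x4 appears only negated; assign x4 = False.
Pure literal: x5 appears only negated; assign x5 = False.
Try x1 = True.
  then x7 is forced to False.
  then x3 is forced to False.
  then x6 is forced to True.
  then x2 is forced to False.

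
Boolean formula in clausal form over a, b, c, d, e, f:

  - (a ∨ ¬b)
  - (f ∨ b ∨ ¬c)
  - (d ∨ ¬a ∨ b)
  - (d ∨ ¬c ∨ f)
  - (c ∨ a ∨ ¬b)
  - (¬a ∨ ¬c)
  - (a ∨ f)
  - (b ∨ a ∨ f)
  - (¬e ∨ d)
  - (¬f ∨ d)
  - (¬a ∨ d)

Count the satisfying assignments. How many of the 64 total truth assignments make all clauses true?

Case analysis on a and b:
  a=1, b=1: remaining (c,d,e,f) ∈ {(0,1,0,0); (0,1,0,1); (0,1,1,0); (0,1,1,1)} — 4.
  a=1, b=0: remaining (c,d,e,f) ∈ {(0,1,0,0); (0,1,0,1); (0,1,1,0); (0,1,1,1)} — 4.
  a=0, b=1: a clause becomes empty — 0.
  a=0, b=0: remaining (c,d,e,f) ∈ {(0,1,0,1); (0,1,1,1); (1,1,0,1); (1,1,1,1)} — 4.
Total: 4 + 4 + 0 + 4 = 12.

12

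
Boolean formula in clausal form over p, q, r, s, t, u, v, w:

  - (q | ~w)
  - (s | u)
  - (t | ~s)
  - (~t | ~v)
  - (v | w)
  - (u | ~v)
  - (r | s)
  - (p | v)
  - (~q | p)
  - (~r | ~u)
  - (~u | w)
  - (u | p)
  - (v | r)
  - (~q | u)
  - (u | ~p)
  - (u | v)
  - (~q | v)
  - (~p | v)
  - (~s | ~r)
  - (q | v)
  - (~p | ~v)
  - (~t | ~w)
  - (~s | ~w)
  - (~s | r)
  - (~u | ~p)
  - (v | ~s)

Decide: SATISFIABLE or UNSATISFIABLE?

UNSATISFIABLE

v = True:
  propagation gives t=False, s=False, u=True, r=True; an empty clause results — contradiction.
v = False:
  propagation gives w=True, q=True; an empty clause results — contradiction.
Every branch closes, so no satisfying assignment exists.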